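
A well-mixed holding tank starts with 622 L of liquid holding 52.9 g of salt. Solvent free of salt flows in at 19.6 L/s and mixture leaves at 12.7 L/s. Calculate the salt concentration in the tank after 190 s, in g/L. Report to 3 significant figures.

0.00340 g/L

Total volume: dV/dt = Q_in − Q_out = 6.9000 L/s, so V(t) = 622 + 6.9000 t and V(190) = 1933.0 L.
Species balance (pure solvent in): dm/dt = −Q_out · m/V(t).
dm/m = −Q_out dt/(V₀ + 6.9000 t); integrating gives ln(m/m₀) = −(Q_out/(Q_in−Q_out)) ln(V/V₀).
m = m₀ (V₀/V)^(Q_out/(Q_in−Q_out)) = 52.9 × (622/1933.0)^(1.8406) = 6.5626 g.
C = m/V = 6.5626/1933.0 = 0.0033950 g/L.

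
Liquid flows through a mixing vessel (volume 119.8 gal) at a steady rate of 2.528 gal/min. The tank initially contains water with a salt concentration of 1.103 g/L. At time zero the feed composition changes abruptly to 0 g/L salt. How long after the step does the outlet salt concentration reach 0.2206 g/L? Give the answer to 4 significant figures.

76.27 min

Mass balance on the solute (V constant): V dC/dt = Q(C_in − C), so τ = V/Q = 47.3892 min.
C(t) = C_in + (C₀ − C_in) e^(−t/τ). Set C = 0.2206 and solve for t:
e^(−t/τ) = (C − C_in)/(C₀ − C_in) = (0.2206 − 0)/(1.103 − 0) = 0.200000
t = −τ ln(…) = 47.3892 × 1.60944 = 76.2700 min.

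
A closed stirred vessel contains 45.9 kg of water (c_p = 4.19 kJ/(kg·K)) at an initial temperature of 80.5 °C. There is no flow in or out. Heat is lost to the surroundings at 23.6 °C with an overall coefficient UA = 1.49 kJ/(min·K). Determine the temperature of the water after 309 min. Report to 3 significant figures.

M c_p dT/dt = −UA(T − T_amb).
dT/dt = (T_ss − T)/τ with T_ss = T_amb = 23.600 °C, τ = M c_p/UA = 45.9·4.19/1.49 = 129.07 min.
Solution: T(t) = T_ss + (T₀ − T_ss) e^(−t/τ).
T(309) = 23.600 + (56.900)·0.091267 = 28.793 °C.

28.8 °C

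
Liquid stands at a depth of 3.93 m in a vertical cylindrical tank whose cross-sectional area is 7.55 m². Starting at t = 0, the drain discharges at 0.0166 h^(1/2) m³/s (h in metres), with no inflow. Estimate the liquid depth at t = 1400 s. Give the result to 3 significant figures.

A dh/dt = −Q_out = −0.0166 √h.
This is separable: 2 d(√h)/dt = −0.0166/A, so √h = √h₀ − (0.0166/(2A)) t.
√h = √3.93 − 0.0166·1400/(2·7.55) = 1.9824 − 1.5391 = 0.44335.
h = 0.44335² = 0.19656 m.

0.197 m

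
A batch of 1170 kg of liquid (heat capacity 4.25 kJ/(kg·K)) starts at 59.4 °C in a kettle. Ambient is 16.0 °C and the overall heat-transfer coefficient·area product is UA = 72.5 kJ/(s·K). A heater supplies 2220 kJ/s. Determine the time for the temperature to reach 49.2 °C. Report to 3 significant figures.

110 s

M c_p dT/dt = −UA(T − T_amb) + Q̇.
τ = M c_p/UA = 68.586 s; T_ss = T_amb + Q̇/UA = 16.0 + 2220/72.5 = 46.621 °C.
T(t) = T_ss + (T₀ − T_ss)e^(−t/τ); set T = 49.2:
t = −τ ln[(T − T_ss)/(T₀ − T_ss)] = −68.586 · ln(0.20183) = 109.76 s.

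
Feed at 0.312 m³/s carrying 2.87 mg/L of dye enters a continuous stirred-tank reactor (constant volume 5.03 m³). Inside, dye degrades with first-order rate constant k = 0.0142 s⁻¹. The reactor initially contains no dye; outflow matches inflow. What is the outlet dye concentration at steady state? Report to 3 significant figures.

2.34 mg/L

Accumulation = in − out − consumed: V dC/dt = Q C_in − Q C − k V C.
Steady state (dC/dt = 0): C_ss = Q C_in/(Q + kV) = C_in/(1 + kV/Q).
C_ss = 0.312·2.87/(0.312 + 0.0142·5.03) = 0.89544/0.38343 = 2.3354 mg/L.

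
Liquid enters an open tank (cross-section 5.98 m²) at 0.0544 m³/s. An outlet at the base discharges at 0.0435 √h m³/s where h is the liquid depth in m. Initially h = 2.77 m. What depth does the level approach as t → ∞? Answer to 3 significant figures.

Accumulation of liquid (constant cross-section A): A dh/dt = Q_in − 0.0435 √h. At steady state dh/dt = 0:
Q_in = 0.0435 √h_ss ⇒ √h_ss = 0.0544/0.0435 = 1.2506.
h_ss = 1.2506² = 1.5639 m. (Since h₀ = 2.77 m > h_ss, the level will fall toward this value.)

1.56 m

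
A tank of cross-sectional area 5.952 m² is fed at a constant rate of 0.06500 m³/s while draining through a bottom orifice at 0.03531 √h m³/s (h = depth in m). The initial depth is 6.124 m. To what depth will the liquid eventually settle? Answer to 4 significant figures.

3.389 m

Accumulation of liquid (constant cross-section A): A dh/dt = Q_in − 0.03531 √h. At steady state dh/dt = 0:
Q_in = 0.03531 √h_ss ⇒ √h_ss = 0.06500/0.03531 = 1.84084.
h_ss = 1.84084² = 3.38869 m. (Since h₀ = 6.124 m > h_ss, the level will fall toward this value.)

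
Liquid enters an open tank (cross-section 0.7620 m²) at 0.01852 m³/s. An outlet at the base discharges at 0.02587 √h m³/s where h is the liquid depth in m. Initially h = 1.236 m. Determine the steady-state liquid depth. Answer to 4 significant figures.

Level balance: A dh/dt = 0.01852 − 0.02587 √h. Setting dh/dt = 0:
Q_in = 0.02587 √h_ss ⇒ √h_ss = 0.01852/0.02587 = 0.715887.
h_ss = 0.715887² = 0.512494 m. (Since h₀ = 1.236 m > h_ss, the level will fall toward this value.)

0.5125 m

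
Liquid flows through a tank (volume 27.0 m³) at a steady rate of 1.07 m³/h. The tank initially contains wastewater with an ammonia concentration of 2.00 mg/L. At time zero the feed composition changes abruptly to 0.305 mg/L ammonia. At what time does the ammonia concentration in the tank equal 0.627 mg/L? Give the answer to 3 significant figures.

41.9 h

Species balance: V dC/dt = Q(C_in − C) ⇒ τ = V/Q = 25.234 h.
C(t) = C_in + (C₀ − C_in) e^(−t/τ). Set C = 0.627 and solve for t:
e^(−t/τ) = (C − C_in)/(C₀ − C_in) = (0.627 − 0.305)/(2.00 − 0.305) = 0.18997
t = −τ ln(…) = 25.234 × 1.6609 = 41.910 h.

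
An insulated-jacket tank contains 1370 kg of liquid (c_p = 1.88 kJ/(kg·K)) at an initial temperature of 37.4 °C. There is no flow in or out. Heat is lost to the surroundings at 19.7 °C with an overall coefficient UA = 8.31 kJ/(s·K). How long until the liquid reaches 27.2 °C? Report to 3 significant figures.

Lumped-capacitance energy balance: M c_p dT/dt = UA(T_amb − T).
τ = M c_p/UA = 309.94 s; T_ss = T_amb = 19.700 °C.
T(t) = T_ss + (T₀ − T_ss)e^(−t/τ); set T = 27.2:
t = −τ ln[(T − T_ss)/(T₀ − T_ss)] = −309.94 · ln(0.42373) = 266.13 s.

266 s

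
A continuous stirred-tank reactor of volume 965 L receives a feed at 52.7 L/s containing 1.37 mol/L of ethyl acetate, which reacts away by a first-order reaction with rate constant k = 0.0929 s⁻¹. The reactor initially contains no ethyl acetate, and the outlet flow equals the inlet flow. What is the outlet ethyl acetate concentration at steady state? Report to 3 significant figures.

V dC/dt = Q(C_in − C) − k V C.
Steady state (dC/dt = 0): C_ss = Q C_in/(Q + kV) = C_in/(1 + kV/Q).
C_ss = 52.7·1.37/(52.7 + 0.0929·965) = 72.199/142.35 = 0.50720 mol/L.

0.507 mol/L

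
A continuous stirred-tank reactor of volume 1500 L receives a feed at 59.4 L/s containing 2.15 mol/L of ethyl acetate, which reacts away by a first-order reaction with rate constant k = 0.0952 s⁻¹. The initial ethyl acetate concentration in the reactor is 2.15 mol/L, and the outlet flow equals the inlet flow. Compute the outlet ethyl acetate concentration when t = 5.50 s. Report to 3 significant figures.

Accumulation = in − out − consumed: V dC/dt = Q C_in − Q C − k V C.
This is linear with rate a = Q/V + k = 0.13480 s⁻¹.
C_ss = Q C_in/(Q + kV) = 0.63160 mol/L; C(t) = C_ss + (C₀ − C_ss) e^(−a t).
C(5.50) = 0.63160 + (1.5184)·e^(−0.13480·5.50) = 0.63160 + (1.5184)·0.47645 = 1.3550 mol/L.

1.36 mol/L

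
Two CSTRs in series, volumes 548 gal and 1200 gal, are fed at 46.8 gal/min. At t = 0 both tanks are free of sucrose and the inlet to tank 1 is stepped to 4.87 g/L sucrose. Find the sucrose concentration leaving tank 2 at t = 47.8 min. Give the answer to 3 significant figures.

3.55 g/L

Species balance on tank i: dCᵢ/dt = (Cᵢ₋₁ − Cᵢ)/τᵢ with τᵢ = Vᵢ/Q.
τ₁ = 548/46.8 = 11.709 min; τ₂ = 1200/46.8 = 25.641 min.
Solving the cascade with C₁(0)=C₂(0)=0 gives C₂(t) = C_in[1 − (τ₁ e^(−t/τ₁) − τ₂ e^(−t/τ₂))/(τ₁ − τ₂)].
At t = 47.8: e^(−t/τ₁) = 0.016870, e^(−t/τ₂) = 0.15502.
C₂ = 4.87·[1 − (11.709·0.016870 − 25.641·0.15502)/(-13.932)] = 4.87·0.72887 = 3.5496 g/L.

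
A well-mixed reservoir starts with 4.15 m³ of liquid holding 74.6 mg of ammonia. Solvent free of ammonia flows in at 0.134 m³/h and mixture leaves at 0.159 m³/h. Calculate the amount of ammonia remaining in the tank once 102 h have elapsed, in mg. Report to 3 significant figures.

Let m(t) be the amount of ammonia. Volume: V(t) = V₀ + (Q_in − Q_out) t = 4.15 − 0.025000 t; V(102) = 1.6000 m³.
Solute balance: dm/dt = 0 − Q_out C = −Q_out m/V(t).
Separate: dm/m = −Q_out dt/V(t) ⇒ ln(m/m₀) = −(Q_out/(Q_in−Q_out)) ln(V/V₀).
m = m₀ (V₀/V)^(Q_out/(Q_in−Q_out)) = 74.6 × (4.15/1.6000)^(-6.3600) = 0.17384 mg.

0.174 mg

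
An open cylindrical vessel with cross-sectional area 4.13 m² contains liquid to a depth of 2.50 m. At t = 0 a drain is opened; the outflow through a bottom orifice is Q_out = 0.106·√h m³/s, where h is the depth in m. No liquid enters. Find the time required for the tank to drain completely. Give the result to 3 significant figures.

With no inflow, A dh/dt = −0.106 √h.
∫ h^(−1/2) dh = −(0.106/A) ∫ dt, giving 2√h = 2√h₀ − (0.106/A) t.
Tank is empty when √h = 0: t_empty = 2A√h₀/0.106.
t_empty = 2·4.13·√2.50/0.106 = 8.2600·1.5811/0.106 = 123.21 s.

123 s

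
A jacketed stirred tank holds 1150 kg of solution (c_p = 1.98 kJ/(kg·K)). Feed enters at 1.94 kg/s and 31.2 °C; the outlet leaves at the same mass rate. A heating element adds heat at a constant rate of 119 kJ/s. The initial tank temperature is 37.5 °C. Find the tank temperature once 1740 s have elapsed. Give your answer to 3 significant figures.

M c_p dT/dt = ṁ c_p (T_in − T) + Q̇.
Rearrange: dT/dt = (T_ss − T)/τ with τ = M/ṁ = 592.78 s and T_ss = T_in + Q̇/(ṁ c_p) = 62.180 °C.
T approaches T_ss exponentially: T(t) = T_ss + (T₀ − T_ss) e^(−t/τ).
T(1740) = 62.180 + (-24.680)·e^(−1740/592.78) = 62.180 + (-24.680)·0.053115 = 60.869 °C.

60.9 °C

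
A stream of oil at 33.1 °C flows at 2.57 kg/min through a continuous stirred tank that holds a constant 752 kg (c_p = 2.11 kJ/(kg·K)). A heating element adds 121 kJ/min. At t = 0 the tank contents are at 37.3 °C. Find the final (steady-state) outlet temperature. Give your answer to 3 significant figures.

First-law balance (no shaft work): M c_p dT/dt = ṁ c_p (T_in − T) + 121.
At steady state dT/dt = 0 ⇒ T_ss = T_in + Q̇/(ṁ c_p) = 33.1 + 121/(2.57·2.11) = 55.414 °C.

55.4 °C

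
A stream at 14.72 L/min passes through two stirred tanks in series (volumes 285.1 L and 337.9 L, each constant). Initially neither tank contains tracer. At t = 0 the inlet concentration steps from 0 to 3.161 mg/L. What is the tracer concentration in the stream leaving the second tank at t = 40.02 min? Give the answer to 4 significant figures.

Each tank obeys Vᵢ dCᵢ/dt = Q(Cᵢ₋₁ − Cᵢ), so τᵢ = Vᵢ/Q.
τ₁ = 285.1/14.72 = 19.3682 min; τ₂ = 337.9/14.72 = 22.9552 min.
Solving the cascade with C₁(0)=C₂(0)=0 gives C₂(t) = C_in[1 − (τ₁ e^(−t/τ₁) − τ₂ e^(−t/τ₂))/(τ₁ − τ₂)].
At t = 40.02: e^(−t/τ₁) = 0.126657, e^(−t/τ₂) = 0.174925.
C₂ = 3.161·[1 − (19.3682·0.126657 − 22.9552·0.174925)/(-3.58696)] = 3.161·0.564447 = 1.78422 mg/L.

1.784 mg/L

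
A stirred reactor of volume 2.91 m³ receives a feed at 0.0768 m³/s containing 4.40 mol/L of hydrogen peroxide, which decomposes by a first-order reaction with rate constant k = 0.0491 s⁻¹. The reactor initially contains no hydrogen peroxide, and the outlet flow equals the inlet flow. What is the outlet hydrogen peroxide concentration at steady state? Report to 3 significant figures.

V dC/dt = Q(C_in − C) − k V C.
Steady state (dC/dt = 0): C_ss = Q C_in/(Q + kV) = C_in/(1 + kV/Q).
C_ss = 0.0768·4.40/(0.0768 + 0.0491·2.91) = 0.33792/0.21968 = 1.5382 mol/L.

1.54 mol/L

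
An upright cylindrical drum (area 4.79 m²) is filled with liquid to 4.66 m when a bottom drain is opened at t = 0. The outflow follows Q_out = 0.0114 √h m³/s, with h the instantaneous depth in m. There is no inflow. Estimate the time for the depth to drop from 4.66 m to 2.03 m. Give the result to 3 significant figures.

A dh/dt = −Q_out = −0.0114 √h.
Separate and integrate: 2(√h − √h₀) = −(0.0114/A) t.
t = 2A(√h₀ − √h)/0.0114 = 2·4.79·(√4.66 − √2.03)/0.0114
  = 9.5800 × (2.1587 − 1.4248) / 0.0114 = 616.75 s.

617 s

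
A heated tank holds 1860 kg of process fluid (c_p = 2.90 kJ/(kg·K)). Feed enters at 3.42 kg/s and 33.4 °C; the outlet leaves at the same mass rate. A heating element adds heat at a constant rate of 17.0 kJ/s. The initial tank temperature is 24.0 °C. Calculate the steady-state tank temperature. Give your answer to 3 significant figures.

Unsteady energy balance on the tank contents: M c_p dT/dt = ṁ c_p (T_in − T) + 17.0.
At steady state dT/dt = 0 ⇒ T_ss = T_in + Q̇/(ṁ c_p) = 33.4 + 17.0/(3.42·2.90) = 35.114 °C.

35.1 °C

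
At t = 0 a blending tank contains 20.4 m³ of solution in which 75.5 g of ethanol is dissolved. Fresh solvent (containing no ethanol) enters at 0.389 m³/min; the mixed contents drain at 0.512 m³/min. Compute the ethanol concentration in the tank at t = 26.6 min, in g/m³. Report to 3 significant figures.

2.13 g/m³

Let m(t) be the amount of ethanol. Volume: V(t) = V₀ + (Q_in − Q_out) t = 20.4 − 0.12300 t; V(26.6) = 17.128 m³.
Species balance (pure solvent in): dm/dt = −Q_out · m/V(t).
Separate: dm/m = −Q_out dt/V(t) ⇒ ln(m/m₀) = −(Q_out/(Q_in−Q_out)) ln(V/V₀).
m = m₀ (V₀/V)^(Q_out/(Q_in−Q_out)) = 75.5 × (20.4/17.128)^(-4.1626) = 36.469 g.
C = m/V = 36.469/17.128 = 2.1292 g/m³.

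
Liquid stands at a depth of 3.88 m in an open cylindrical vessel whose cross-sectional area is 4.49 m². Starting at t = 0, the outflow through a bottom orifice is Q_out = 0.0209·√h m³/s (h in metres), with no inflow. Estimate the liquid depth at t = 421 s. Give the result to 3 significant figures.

With no inflow, A dh/dt = −0.0209 √h.
∫ h^(−1/2) dh = −(0.0209/A) ∫ dt, giving 2√h = 2√h₀ − (0.0209/A) t.
√h = √3.88 − 0.0209·421/(2·4.49) = 1.9698 − 0.97983 = 0.98994.
h = 0.98994² = 0.97998 m.

0.980 m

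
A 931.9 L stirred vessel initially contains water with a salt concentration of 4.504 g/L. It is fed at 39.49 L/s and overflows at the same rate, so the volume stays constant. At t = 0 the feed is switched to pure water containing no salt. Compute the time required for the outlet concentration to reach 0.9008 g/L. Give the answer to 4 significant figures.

Species balance: V dC/dt = Q(C_in − C) ⇒ τ = V/Q = 23.5984 s.
C(t) = C_in + (C₀ − C_in) e^(−t/τ). Set C = 0.9008 and solve for t:
e^(−t/τ) = (C − C_in)/(C₀ − C_in) = (0.9008 − 0)/(4.504 − 0) = 0.200000
t = −τ ln(…) = 23.5984 × 1.60944 = 37.9801 s.

37.98 s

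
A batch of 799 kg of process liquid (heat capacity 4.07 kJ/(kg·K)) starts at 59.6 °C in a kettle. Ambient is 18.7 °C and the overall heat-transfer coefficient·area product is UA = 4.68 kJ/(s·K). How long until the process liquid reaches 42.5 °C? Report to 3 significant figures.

376 s

M c_p dT/dt = −UA(T − T_amb).
τ = M c_p/UA = 694.86 s; T_ss = T_amb = 18.700 °C.
T(t) = T_ss + (T₀ − T_ss)e^(−t/τ); set T = 42.5:
t = −τ ln[(T − T_ss)/(T₀ − T_ss)] = −694.86 · ln(0.58191) = 376.23 s.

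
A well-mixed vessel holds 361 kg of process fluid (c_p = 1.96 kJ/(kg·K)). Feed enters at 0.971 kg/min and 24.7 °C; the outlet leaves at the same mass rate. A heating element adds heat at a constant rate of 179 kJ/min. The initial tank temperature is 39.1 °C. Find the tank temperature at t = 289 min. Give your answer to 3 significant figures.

82.1 °C

Energy balance: M c_p dT/dt = ṁ c_p (T_in − T) + 179.
τ = M/ṁ = 371.78 min; T_ss = T_in + Q̇/(ṁ c_p) = 24.7 + 179/(0.971·1.96) = 118.75 °C.
Solution: T(t) = T_ss + (T₀ − T_ss) e^(−t/τ).
T(289) = 118.75 + (-79.654)·e^(−289/371.78) = 118.75 + (-79.654)·0.45963 = 82.143 °C.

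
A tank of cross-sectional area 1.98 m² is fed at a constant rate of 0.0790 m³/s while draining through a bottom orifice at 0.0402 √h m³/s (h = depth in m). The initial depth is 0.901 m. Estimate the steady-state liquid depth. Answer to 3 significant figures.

A dh/dt = Q_in − 0.0402 √h. Steady state requires inflow = outflow:
Q_in = 0.0402 √h_ss ⇒ √h_ss = 0.0790/0.0402 = 1.9652.
h_ss = 1.9652² = 3.8619 m. (Since h₀ = 0.901 m < h_ss, the level will rise toward this value.)

3.86 m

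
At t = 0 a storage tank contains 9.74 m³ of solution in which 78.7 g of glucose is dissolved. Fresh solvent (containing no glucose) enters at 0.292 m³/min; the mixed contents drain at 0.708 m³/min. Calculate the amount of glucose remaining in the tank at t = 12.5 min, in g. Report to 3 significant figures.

21.5 g

Let m(t) be the amount of glucose. Volume: V(t) = V₀ + (Q_in − Q_out) t = 9.74 − 0.41600 t; V(12.5) = 4.5400 m³.
Species balance (pure solvent in): dm/dt = −Q_out · m/V(t).
dm/m = −Q_out dt/(V₀ − 0.41600 t); integrating gives ln(m/m₀) = −(Q_out/(Q_in−Q_out)) ln(V/V₀).
m = m₀ (V₀/V)^(Q_out/(Q_in−Q_out)) = 78.7 × (9.74/4.5400)^(-1.7019) = 21.468 g.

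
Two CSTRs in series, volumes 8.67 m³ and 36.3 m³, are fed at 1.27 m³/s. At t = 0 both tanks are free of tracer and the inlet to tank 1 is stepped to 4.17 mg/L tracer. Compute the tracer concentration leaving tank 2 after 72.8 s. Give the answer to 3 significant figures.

3.74 mg/L

Time constants: τᵢ = Vᵢ/Q for each well-mixed tank.
τ₁ = 8.67/1.27 = 6.8268 s; τ₂ = 36.3/1.27 = 28.583 s.
Solving the cascade with C₁(0)=C₂(0)=0 gives C₂(t) = C_in[1 − (τ₁ e^(−t/τ₁) − τ₂ e^(−t/τ₂))/(τ₁ − τ₂)].
At t = 72.8: e^(−t/τ₁) = 2.3374e-05, e^(−t/τ₂) = 0.078316.
C₂ = 4.17·[1 − (6.8268·2.3374e-05 − 28.583·0.078316)/(-21.756)] = 4.17·0.89712 = 3.7410 mg/L.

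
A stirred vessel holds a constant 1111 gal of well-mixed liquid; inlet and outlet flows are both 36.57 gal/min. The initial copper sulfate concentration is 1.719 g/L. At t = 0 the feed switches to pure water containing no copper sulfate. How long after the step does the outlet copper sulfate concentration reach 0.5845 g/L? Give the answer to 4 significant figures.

32.77 min

Mass balance on the solute (V constant): V dC/dt = Q(C_in − C), so τ = V/Q = 30.3801 min.
C(t) = C_in + (C₀ − C_in) e^(−t/τ). Set C = 0.5845 and solve for t:
e^(−t/τ) = (C − C_in)/(C₀ − C_in) = (0.5845 − 0)/(1.719 − 0) = 0.340023
t = −τ ln(…) = 30.3801 × 1.07874 = 32.7723 min.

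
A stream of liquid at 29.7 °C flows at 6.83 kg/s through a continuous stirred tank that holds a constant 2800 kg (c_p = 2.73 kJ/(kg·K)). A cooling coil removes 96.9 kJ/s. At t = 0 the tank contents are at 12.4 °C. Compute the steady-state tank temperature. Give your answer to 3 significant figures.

24.5 °C

M c_p dT/dt = ṁ c_p (T_in − T) − Q̇.
At steady state dT/dt = 0 ⇒ T_ss = T_in − Q̇/(ṁ c_p) = 29.7 − 96.9/(6.83·2.73) = 24.503 °C.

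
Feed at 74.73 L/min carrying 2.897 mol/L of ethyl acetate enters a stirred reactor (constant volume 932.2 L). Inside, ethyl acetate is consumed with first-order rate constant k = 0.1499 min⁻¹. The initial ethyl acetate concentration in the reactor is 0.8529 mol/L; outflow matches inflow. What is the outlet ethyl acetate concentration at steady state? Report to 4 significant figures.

V dC/dt = Q(C_in − C) − k V C.
Steady state (dC/dt = 0): C_ss = Q C_in/(Q + kV) = C_in/(1 + kV/Q).
C_ss = 74.73·2.897/(74.73 + 0.1499·932.2) = 216.493/214.467 = 1.00945 mol/L.

1.009 mol/L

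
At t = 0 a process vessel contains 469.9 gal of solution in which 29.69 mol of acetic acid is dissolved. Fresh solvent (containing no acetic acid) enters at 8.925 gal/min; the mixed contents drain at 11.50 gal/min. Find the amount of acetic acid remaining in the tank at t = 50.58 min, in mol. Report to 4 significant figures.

6.967 mol

Total volume: dV/dt = Q_in − Q_out = -2.57500 gal/min, so V(t) = 469.9 − 2.57500 t and V(50.58) = 339.657 gal.
Solute balance: dm/dt = 0 − Q_out C = −Q_out m/V(t).
Separate: dm/m = −Q_out dt/V(t) ⇒ ln(m/m₀) = −(Q_out/(Q_in−Q_out)) ln(V/V₀).
m = m₀ (V₀/V)^(Q_out/(Q_in−Q_out)) = 29.69 × (469.9/339.657)^(-4.46602) = 6.96715 mol.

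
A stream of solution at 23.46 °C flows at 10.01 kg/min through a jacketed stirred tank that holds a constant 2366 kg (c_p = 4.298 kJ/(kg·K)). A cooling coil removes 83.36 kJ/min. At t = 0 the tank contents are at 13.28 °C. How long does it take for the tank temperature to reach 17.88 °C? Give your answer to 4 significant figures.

193.0 min

Heat balance on the well-mixed liquid: M c_p dT/dt = ṁ c_p (T_in − T) − 83.36.
τ = M/ṁ = 236.364 min; T_ss = T_in − Q̇/(ṁ c_p) = 21.5224 °C.
T(t) = T_ss + (T₀ − T_ss) e^(−t/τ). Set T = 17.88:
e^(−t/τ) = (17.88 − 21.5224)/(13.28 − 21.5224) = 0.441912
t = −236.364 · ln(0.441912) = 193.025 min.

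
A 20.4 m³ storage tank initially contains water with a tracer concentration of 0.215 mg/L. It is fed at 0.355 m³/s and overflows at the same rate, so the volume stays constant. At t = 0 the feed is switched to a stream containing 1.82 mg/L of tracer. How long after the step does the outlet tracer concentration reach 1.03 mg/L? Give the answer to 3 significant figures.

Mass balance on the solute (V constant): V dC/dt = Q(C_in − C), so τ = V/Q = 57.465 s.
C(t) = C_in + (C₀ − C_in) e^(−t/τ). Set C = 1.03 and solve for t:
e^(−t/τ) = (C − C_in)/(C₀ − C_in) = (1.03 − 1.82)/(0.215 − 1.82) = 0.49221
t = −τ ln(…) = 57.465 × 0.70885 = 40.734 s.

40.7 s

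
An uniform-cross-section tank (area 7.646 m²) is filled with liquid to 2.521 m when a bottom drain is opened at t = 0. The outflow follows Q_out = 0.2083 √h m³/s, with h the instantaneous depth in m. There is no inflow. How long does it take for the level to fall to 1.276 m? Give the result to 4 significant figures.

33.64 s

A dh/dt = −Q_out = −0.2083 √h.
∫ h^(−1/2) dh = −(0.2083/A) ∫ dt, giving 2√h = 2√h₀ − (0.2083/A) t.
t = 2A(√h₀ − √h)/0.2083 = 2·7.646·(√2.521 − √1.276)/0.2083
  = 15.2920 × (1.58777 − 1.12960) / 0.2083 = 33.6354 s.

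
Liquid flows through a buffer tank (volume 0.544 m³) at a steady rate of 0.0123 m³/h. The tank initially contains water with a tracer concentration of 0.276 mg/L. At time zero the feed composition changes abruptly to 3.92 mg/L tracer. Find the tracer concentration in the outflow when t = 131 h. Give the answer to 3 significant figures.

Accumulation = in − out for the solute gives V dC/dt = Q(C_in − C).
Rewrite as dC/dt + C/τ = C_in/τ, τ = V/Q = 44.228 h.
This is linear first-order; C(t) = C_in + (C₀ − C_in) e^(−t/τ).
C(131) = 3.92 + (0.276 − 3.92)·e^(−131/44.228) = 3.92 + (-3.6440)·0.051718 = 3.7315 mg/L.

3.73 mg/L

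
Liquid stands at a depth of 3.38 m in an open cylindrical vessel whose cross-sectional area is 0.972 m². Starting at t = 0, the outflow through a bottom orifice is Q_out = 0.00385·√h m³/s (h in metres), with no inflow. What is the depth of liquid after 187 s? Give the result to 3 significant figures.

2.16 m

With no inflow, A dh/dt = −0.00385 √h.
∫ h^(−1/2) dh = −(0.00385/A) ∫ dt, giving 2√h = 2√h₀ − (0.00385/A) t.
√h = √3.38 − 0.00385·187/(2·0.972) = 1.8385 − 0.37034 = 1.4681.
h = 1.4681² = 2.1554 m.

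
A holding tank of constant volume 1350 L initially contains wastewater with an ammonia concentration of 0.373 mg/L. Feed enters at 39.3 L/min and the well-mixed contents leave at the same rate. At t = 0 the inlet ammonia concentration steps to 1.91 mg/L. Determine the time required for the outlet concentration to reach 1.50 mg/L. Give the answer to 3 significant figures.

Unsteady species balance (constant V, well mixed): V dC/dt = Q(C_in − C), so τ = V/Q = 34.351 min.
C(t) = C_in + (C₀ − C_in) e^(−t/τ). Set C = 1.50 and solve for t:
e^(−t/τ) = (C − C_in)/(C₀ − C_in) = (1.50 − 1.91)/(0.373 − 1.91) = 0.26675
t = −τ ln(…) = 34.351 × 1.3214 = 45.393 min.

45.4 min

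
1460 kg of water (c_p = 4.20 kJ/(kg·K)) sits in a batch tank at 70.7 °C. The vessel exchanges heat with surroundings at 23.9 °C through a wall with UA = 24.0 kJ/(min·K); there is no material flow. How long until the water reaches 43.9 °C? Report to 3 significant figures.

217 min

M c_p dT/dt = −UA(T − T_amb).
τ = M c_p/UA = 255.50 min; T_ss = T_amb = 23.900 °C.
T(t) = T_ss + (T₀ − T_ss)e^(−t/τ); set T = 43.9:
t = −τ ln[(T − T_ss)/(T₀ − T_ss)] = −255.50 · ln(0.42735) = 217.21 min.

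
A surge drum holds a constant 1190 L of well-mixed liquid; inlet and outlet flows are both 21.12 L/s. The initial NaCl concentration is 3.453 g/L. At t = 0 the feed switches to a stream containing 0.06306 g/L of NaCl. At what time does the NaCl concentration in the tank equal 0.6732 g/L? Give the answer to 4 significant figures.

Species balance: V dC/dt = Q(C_in − C) ⇒ τ = V/Q = 56.3447 s.
C(t) = C_in + (C₀ − C_in) e^(−t/τ). Set C = 0.6732 and solve for t:
e^(−t/τ) = (C − C_in)/(C₀ − C_in) = (0.6732 − 0.06306)/(3.453 − 0.06306) = 0.179985
t = −τ ln(…) = 56.3447 × 1.71488 = 96.6243 s.

96.62 s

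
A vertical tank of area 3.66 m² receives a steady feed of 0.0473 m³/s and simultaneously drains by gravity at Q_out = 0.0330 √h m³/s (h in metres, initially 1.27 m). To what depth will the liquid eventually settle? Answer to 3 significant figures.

2.05 m

A dh/dt = Q_in − 0.0330 √h. Steady state requires inflow = outflow:
Q_in = 0.0330 √h_ss ⇒ √h_ss = 0.0473/0.0330 = 1.4333.
h_ss = 1.4333² = 2.0544 m. (Since h₀ = 1.27 m < h_ss, the level will rise toward this value.)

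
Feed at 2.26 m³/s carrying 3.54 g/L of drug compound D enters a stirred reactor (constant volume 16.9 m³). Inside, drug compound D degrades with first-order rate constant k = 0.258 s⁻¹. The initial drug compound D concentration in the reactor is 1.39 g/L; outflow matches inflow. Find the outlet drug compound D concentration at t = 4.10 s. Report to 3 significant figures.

Accumulation = in − out − consumed: V dC/dt = Q C_in − Q C − k V C.
dC/dt = (Q/V) C_in − (Q/V + k) C; effective rate a = Q/V + k = 0.13373 + 0.258 = 0.39173 s⁻¹.
C_ss = Q C_in/(Q + kV) = 1.2085 g/L; C(t) = C_ss + (C₀ − C_ss) e^(−a t).
C(4.10) = 1.2085 + (0.18152)·e^(−0.39173·4.10) = 1.2085 + (0.18152)·0.20067 = 1.2449 g/L.

1.24 g/L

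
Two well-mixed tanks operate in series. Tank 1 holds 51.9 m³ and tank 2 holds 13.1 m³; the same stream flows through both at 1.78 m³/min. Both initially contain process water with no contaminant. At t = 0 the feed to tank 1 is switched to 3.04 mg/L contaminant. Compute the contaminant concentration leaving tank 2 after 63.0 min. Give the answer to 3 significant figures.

Each tank obeys Vᵢ dCᵢ/dt = Q(Cᵢ₋₁ − Cᵢ), so τᵢ = Vᵢ/Q.
τ₁ = 51.9/1.78 = 29.157 min; τ₂ = 13.1/1.78 = 7.3596 min.
Solving the cascade with C₁(0)=C₂(0)=0 gives C₂(t) = C_in[1 − (τ₁ e^(−t/τ₁) − τ₂ e^(−t/τ₂))/(τ₁ − τ₂)].
At t = 63.0: e^(−t/τ₁) = 0.11525, e^(−t/τ₂) = 0.00019156.
C₂ = 3.04·[1 − (29.157·0.11525 − 7.3596·0.00019156)/(21.798)] = 3.04·0.84591 = 2.5716 mg/L.

2.57 mg/L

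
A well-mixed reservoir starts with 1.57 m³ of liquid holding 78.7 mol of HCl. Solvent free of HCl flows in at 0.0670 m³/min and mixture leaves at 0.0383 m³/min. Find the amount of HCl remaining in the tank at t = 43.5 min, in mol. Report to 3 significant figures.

36.0 mol

Total volume: dV/dt = Q_in − Q_out = 0.028700 m³/min, so V(t) = 1.57 + 0.028700 t and V(43.5) = 2.8185 m³.
Species balance (pure solvent in): dm/dt = −Q_out · m/V(t).
Separate: dm/m = −Q_out dt/V(t) ⇒ ln(m/m₀) = −(Q_out/(Q_in−Q_out)) ln(V/V₀).
m = m₀ (V₀/V)^(Q_out/(Q_in−Q_out)) = 78.7 × (1.57/2.8185)^(1.3345) = 36.047 mol.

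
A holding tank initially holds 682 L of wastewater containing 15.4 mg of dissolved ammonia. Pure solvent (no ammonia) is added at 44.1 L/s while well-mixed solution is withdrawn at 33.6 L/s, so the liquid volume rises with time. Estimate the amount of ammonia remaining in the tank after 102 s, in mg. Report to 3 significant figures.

Total volume: dV/dt = Q_in − Q_out = 10.500 L/s, so V(t) = 682 + 10.500 t and V(102) = 1753.0 L.
Species balance (pure solvent in): dm/dt = −Q_out · m/V(t).
dm/m = −Q_out dt/(V₀ + 10.500 t); integrating gives ln(m/m₀) = −(Q_out/(Q_in−Q_out)) ln(V/V₀).
m = m₀ (V₀/V)^(Q_out/(Q_in−Q_out)) = 15.4 × (682/1753.0)^(3.2000) = 0.75081 mg.

0.751 mg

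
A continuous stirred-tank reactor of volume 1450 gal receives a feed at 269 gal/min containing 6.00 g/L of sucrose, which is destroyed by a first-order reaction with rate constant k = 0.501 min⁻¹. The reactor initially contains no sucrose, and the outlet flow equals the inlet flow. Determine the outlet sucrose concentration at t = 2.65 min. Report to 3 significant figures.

1.36 g/L

Accumulation = in − out − consumed: V dC/dt = Q C_in − Q C − k V C.
dC/dt = (Q/V) C_in − (Q/V + k) C; effective rate a = Q/V + k = 0.18552 + 0.501 = 0.68652 min⁻¹.
C_ss = Q C_in/(Q + kV) = 1.6214 g/L; C(t) = C_ss + (C₀ − C_ss) e^(−a t).
C(2.65) = 1.6214 + (-1.6214)·e^(−0.68652·2.65) = 1.6214 + (-1.6214)·0.16214 = 1.3585 g/L.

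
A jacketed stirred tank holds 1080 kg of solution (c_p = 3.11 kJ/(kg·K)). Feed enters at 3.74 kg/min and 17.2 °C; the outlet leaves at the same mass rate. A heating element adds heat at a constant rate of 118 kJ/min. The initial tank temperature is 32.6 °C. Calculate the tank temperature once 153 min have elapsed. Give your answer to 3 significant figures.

M c_p dT/dt = ṁ c_p (T_in − T) + Q̇.
Rearrange: dT/dt = (T_ss − T)/τ with τ = M/ṁ = 288.77 min and T_ss = T_in + Q̇/(ṁ c_p) = 27.345 °C.
This is linear first-order; T(t) = T_ss + (T₀ − T_ss) e^(−t/τ).
T(153) = 27.345 + (5.2550)·e^(−153/288.77) = 27.345 + (5.2550)·0.58870 = 30.439 °C.

30.4 °C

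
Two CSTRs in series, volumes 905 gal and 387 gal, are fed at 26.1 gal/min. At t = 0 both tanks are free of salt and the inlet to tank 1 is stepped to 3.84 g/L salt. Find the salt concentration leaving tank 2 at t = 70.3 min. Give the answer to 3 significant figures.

Time constants: τᵢ = Vᵢ/Q for each well-mixed tank.
τ₁ = 905/26.1 = 34.674 min; τ₂ = 387/26.1 = 14.828 min.
Tank 1: C₁ = C_in(1 − e^(−t/τ₁)). Tank 2 (τ₁ ≠ τ₂): C₂ = C_in[1 − (τ₁ e^(−t/τ₁) − τ₂ e^(−t/τ₂))/(τ₁ − τ₂)].
At t = 70.3: e^(−t/τ₁) = 0.13167, e^(−t/τ₂) = 0.0087285.
C₂ = 3.84·[1 − (34.674·0.13167 − 14.828·0.0087285)/(19.847)] = 3.84·0.77648 = 2.9817 g/L.

2.98 g/L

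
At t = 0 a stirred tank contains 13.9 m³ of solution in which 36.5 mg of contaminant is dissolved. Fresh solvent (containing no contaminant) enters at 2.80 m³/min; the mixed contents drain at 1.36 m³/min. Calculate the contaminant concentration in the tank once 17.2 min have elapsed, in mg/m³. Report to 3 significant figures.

Total volume: dV/dt = Q_in − Q_out = 1.4400 m³/min, so V(t) = 13.9 + 1.4400 t and V(17.2) = 38.668 m³.
No contaminant enters, so dm/dt = −Q_out · (m/V).
dm/m = −Q_out dt/(V₀ + 1.4400 t); integrating gives ln(m/m₀) = −(Q_out/(Q_in−Q_out)) ln(V/V₀).
m = m₀ (V₀/V)^(Q_out/(Q_in−Q_out)) = 36.5 × (13.9/38.668)^(0.94444) = 13.888 mg.
C = m/V = 13.888/38.668 = 0.35916 mg/m³.

0.359 mg/m³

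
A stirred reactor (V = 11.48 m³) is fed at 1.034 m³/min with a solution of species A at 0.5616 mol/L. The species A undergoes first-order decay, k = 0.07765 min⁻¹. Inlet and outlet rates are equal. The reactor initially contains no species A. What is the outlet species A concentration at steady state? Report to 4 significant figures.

Accumulation = in − out − consumed: V dC/dt = Q C_in − Q C − k V C.
Steady state (dC/dt = 0): C_ss = Q C_in/(Q + kV) = C_in/(1 + kV/Q).
C_ss = 1.034·0.5616/(1.034 + 0.07765·11.48) = 0.580694/1.92542 = 0.301593 mol/L.

0.3016 mol/L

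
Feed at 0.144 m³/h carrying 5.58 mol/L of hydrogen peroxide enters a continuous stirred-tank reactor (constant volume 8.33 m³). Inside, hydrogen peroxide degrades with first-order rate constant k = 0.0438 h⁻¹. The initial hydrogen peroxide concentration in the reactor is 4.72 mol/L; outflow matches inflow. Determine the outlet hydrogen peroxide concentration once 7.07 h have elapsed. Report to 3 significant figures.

Species balance: V dC/dt = Q C_in − Q C − k V C.
This is linear with rate a = Q/V + k = 0.061087 h⁻¹.
C_ss = Q C_in/(Q + kV) = 1.5791 mol/L; C(t) = C_ss + (C₀ − C_ss) e^(−a t).
C(7.07) = 1.5791 + (3.1409)·e^(−0.061087·7.07) = 1.5791 + (3.1409)·0.64928 = 3.6184 mol/L.

3.62 mol/L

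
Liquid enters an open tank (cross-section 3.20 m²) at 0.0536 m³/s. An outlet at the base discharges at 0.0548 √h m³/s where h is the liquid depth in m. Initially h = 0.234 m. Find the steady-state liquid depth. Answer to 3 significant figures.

Level balance: A dh/dt = 0.0536 − 0.0548 √h. Setting dh/dt = 0:
Q_in = 0.0548 √h_ss ⇒ √h_ss = 0.0536/0.0548 = 0.97810.
h_ss = 0.97810² = 0.95668 m. (Since h₀ = 0.234 m < h_ss, the level will rise toward this value.)

0.957 m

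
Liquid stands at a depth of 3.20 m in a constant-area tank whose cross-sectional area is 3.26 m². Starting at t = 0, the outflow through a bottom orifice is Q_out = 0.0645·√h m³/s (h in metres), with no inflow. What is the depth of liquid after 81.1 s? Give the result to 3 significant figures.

0.973 m

Volume balance on the tank: A dh/dt = −0.0645 √h.
∫ h^(−1/2) dh = −(0.0645/A) ∫ dt, giving 2√h = 2√h₀ − (0.0645/A) t.
√h = √3.20 − 0.0645·81.1/(2·3.26) = 1.7889 − 0.80229 = 0.98656.
h = 0.98656² = 0.97330 m.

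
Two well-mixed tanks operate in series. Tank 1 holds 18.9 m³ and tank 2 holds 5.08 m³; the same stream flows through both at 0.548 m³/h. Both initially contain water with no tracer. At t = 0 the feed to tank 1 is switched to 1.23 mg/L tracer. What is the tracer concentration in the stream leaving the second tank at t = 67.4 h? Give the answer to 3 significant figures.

Time constants: τᵢ = Vᵢ/Q for each well-mixed tank.
τ₁ = 18.9/0.548 = 34.489 h; τ₂ = 5.08/0.548 = 9.2701 h.
Tank 1: C₁ = C_in(1 − e^(−t/τ₁)). Tank 2 (τ₁ ≠ τ₂): C₂ = C_in[1 − (τ₁ e^(−t/τ₁) − τ₂ e^(−t/τ₂))/(τ₁ − τ₂)].
At t = 67.4: e^(−t/τ₁) = 0.14167, e^(−t/τ₂) = 0.00069562.
C₂ = 1.23·[1 − (34.489·0.14167 − 9.2701·0.00069562)/(25.219)] = 1.23·0.80651 = 0.99200 mg/L.

0.992 mg/L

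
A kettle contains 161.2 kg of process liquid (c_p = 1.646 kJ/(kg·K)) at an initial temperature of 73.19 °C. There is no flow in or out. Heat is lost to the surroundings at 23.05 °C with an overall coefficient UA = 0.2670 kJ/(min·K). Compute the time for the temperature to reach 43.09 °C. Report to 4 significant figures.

911.4 min

Lumped-capacitance energy balance: M c_p dT/dt = UA(T_amb − T).
τ = M c_p/UA = 993.765 min; T_ss = T_amb = 23.0500 °C.
T(t) = T_ss + (T₀ − T_ss)e^(−t/τ); set T = 43.09:
t = −τ ln[(T − T_ss)/(T₀ − T_ss)] = −993.765 · ln(0.399681) = 911.371 min.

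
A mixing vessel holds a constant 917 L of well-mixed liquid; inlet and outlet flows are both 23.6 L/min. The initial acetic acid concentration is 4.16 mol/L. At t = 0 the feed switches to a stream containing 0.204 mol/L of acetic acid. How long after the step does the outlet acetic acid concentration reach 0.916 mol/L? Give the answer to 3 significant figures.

Species balance on the tank: V dC/dt = Q(C_in − C), so τ = V/Q = 38.856 min.
C(t) = C_in + (C₀ − C_in) e^(−t/τ). Set C = 0.916 and solve for t:
e^(−t/τ) = (C − C_in)/(C₀ − C_in) = (0.916 − 0.204)/(4.16 − 0.204) = 0.17998
t = −τ ln(…) = 38.856 × 1.7149 = 66.634 min.

66.6 min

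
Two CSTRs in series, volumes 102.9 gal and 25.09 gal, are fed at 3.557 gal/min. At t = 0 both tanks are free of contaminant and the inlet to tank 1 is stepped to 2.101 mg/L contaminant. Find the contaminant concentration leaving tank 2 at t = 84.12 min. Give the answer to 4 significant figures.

1.949 mg/L

Species balance on tank i: dCᵢ/dt = (Cᵢ₋₁ − Cᵢ)/τᵢ with τᵢ = Vᵢ/Q.
τ₁ = 102.9/3.557 = 28.9289 min; τ₂ = 25.09/3.557 = 7.05370 min.
Solving the cascade with C₁(0)=C₂(0)=0 gives C₂(t) = C_in[1 − (τ₁ e^(−t/τ₁) − τ₂ e^(−t/τ₂))/(τ₁ − τ₂)].
At t = 84.12: e^(−t/τ₁) = 0.0545945, e^(−t/τ₂) = 6.61837e-06.
C₂ = 2.101·[1 − (28.9289·0.0545945 − 7.05370·6.61837e-06)/(21.8752)] = 2.101·0.927803 = 1.94932 mg/L.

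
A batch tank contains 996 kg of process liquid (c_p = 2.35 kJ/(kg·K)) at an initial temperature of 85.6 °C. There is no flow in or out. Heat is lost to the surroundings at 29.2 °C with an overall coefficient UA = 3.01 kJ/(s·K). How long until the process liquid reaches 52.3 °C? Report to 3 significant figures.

M c_p dT/dt = −UA(T − T_amb).
τ = M c_p/UA = 777.61 s; T_ss = T_amb = 29.200 °C.
T(t) = T_ss + (T₀ − T_ss)e^(−t/τ); set T = 52.3:
t = −τ ln[(T − T_ss)/(T₀ − T_ss)] = −777.61 · ln(0.40957) = 694.12 s.

694 s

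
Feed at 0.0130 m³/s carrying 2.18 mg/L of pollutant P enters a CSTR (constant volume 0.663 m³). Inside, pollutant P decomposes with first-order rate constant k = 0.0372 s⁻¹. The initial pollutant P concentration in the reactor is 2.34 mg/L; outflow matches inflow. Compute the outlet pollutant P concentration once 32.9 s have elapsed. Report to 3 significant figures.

Accumulation = in − out − consumed: V dC/dt = Q C_in − Q C − k V C.
dC/dt = (Q/V) C_in − (Q/V + k) C; effective rate a = Q/V + k = 0.019608 + 0.0372 = 0.056808 s⁻¹.
C_ss = Q C_in/(Q + kV) = 0.75245 mg/L; C(t) = C_ss + (C₀ − C_ss) e^(−a t).
C(32.9) = 0.75245 + (1.5875)·e^(−0.056808·32.9) = 0.75245 + (1.5875)·0.15428 = 0.99738 mg/L.

0.997 mg/L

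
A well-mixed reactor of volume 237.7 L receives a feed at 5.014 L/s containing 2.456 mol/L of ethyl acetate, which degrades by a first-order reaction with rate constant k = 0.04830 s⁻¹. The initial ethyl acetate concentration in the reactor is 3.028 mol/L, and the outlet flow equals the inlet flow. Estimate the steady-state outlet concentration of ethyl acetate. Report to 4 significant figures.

Accumulation = in − out − consumed: V dC/dt = Q C_in − Q C − k V C.
At steady state: 0 = Q C_in − (Q + kV) C_ss, so C_ss = Q C_in/(Q + kV).
C_ss = 5.014·2.456/(5.014 + 0.04830·237.7) = 12.3144/16.4949 = 0.746557 mol/L.

0.7466 mol/L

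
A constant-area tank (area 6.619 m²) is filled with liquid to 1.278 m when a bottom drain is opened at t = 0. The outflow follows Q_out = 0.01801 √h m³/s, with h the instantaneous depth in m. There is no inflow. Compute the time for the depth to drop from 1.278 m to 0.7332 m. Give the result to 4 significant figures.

A dh/dt = −Q_out = −0.01801 √h.
∫ h^(−1/2) dh = −(0.01801/A) ∫ dt, giving 2√h = 2√h₀ − (0.01801/A) t.
t = 2A(√h₀ − √h)/0.01801 = 2·6.619·(√1.278 − √0.7332)/0.01801
  = 13.2380 × (1.13049 − 0.856271) / 0.01801 = 201.558 s.

201.6 s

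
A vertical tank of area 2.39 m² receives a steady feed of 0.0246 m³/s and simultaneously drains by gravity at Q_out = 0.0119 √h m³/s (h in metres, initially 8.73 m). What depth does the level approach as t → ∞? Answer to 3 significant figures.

Unsteady balance on liquid volume: A dh/dt = Q_in − 0.0119 √h. At steady state dh/dt = 0:
Q_in = 0.0119 √h_ss ⇒ √h_ss = 0.0246/0.0119 = 2.0672.
h_ss = 2.0672² = 4.2734 m. (Since h₀ = 8.73 m > h_ss, the level will fall toward this value.)

4.27 m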